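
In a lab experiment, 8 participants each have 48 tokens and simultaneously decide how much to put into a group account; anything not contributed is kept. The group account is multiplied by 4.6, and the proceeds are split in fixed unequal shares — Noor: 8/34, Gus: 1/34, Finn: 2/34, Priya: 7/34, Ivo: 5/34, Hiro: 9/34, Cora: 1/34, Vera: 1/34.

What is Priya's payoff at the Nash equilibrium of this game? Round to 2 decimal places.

138.92 tokens

Each unit j contributes comes back to j as 4.6 × (j's share), so j prefers to contribute only if that share exceeds 1/4.6 = 0.2174; otherwise keeping the unit dominates.
The shares above 0.2174 belong to Noor and Hiro, contributing 48 each; the remaining 6 contribute 0. Total contributed: 96.
Priya keeps 48 and receives 4.6 × 96 × 7/34 = 90.92 from the group account, for a payoff of 138.92.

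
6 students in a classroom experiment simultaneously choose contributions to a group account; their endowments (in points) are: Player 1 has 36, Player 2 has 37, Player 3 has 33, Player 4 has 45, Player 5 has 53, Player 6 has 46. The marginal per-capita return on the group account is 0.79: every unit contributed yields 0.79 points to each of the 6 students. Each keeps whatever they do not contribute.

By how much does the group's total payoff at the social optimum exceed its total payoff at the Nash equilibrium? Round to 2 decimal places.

The private return per contributed unit is 0.79 < 1 for everyone, so the Nash equilibrium is zero contribution and the group total is Σ E_j = 36 + 37 + 33 + 45 + 53 + 46 = 250.
Each contributed unit returns 4.740 to the group, so the social optimum is full contribution by everyone: group total = 4.740 × 250 = 1185.00.
Efficiency loss = (4.740 − 1) × 250 = 935.00.

935.00 points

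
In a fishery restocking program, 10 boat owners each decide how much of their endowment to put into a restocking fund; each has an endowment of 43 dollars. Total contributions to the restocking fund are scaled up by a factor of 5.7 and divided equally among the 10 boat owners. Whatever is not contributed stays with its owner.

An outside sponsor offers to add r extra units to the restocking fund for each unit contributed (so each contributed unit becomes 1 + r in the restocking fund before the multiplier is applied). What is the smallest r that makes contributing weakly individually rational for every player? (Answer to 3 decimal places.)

0.754

With matching at rate r, one contributed unit becomes (1 + r) in the restocking fund and returns 5.7 × (1 + r) / 10 to the contributor.
Setting this equal to 1: 1 + r = 10/5.7 = 1.7544.
So the minimum matching rate is r = 1.7544 − 1 = 0.754.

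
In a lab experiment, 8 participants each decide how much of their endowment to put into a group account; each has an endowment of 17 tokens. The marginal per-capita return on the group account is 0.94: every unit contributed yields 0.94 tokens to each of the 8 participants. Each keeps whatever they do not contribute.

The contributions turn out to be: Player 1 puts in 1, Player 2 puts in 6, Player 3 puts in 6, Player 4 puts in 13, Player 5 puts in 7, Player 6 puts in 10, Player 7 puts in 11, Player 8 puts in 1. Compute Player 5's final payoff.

61.70 tokens

Total contributed: 1 + 6 + 6 + 13 + 7 + 10 + 11 + 1 = 55.
Each receives 0.94 × 55 = 51.70 from the group account.
Player 5 keeps 17 − 7 = 10, so Player 5's payoff is 10 + 51.70 = 61.70.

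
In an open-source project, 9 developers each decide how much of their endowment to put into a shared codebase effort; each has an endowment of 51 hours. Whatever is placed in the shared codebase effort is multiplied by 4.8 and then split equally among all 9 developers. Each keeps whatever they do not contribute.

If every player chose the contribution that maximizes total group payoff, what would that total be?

Each contributed unit returns 4.800 to the group as a whole (0.5333 to each of 9 players), which exceeds 1, so the social optimum is full contribution: group total = 4.800 × 459 = 2203.20.

2203.20 hours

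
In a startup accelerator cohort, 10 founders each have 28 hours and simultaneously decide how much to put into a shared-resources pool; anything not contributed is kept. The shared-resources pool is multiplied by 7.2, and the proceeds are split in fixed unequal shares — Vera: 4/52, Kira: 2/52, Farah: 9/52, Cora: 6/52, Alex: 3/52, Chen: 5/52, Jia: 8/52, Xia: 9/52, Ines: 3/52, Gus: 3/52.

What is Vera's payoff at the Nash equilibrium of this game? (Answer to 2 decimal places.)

74.52 hours

For player j, contributing a unit is worthwhile iff 7.2 × (j's share) ≥ 1, i.e. iff j's share is at least 0.1389.
Farah, Jia and Xia clear that bar, contributing 28 each; the remaining 7 contribute 0. Total contributed: 84.
Vera keeps 28 and receives 7.2 × 84 × 4/52 = 46.52 from the shared-resources pool, for a payoff of 74.52.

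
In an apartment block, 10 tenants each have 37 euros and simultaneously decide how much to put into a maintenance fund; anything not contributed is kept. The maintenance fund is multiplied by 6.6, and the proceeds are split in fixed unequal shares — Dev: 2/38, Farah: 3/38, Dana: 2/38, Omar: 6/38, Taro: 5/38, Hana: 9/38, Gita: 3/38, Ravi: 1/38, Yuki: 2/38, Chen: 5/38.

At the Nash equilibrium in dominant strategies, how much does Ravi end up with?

Player j's private return per contributed unit is 6.6 × (j's share). Contributing is weakly dominant for j when that share is at least 1/6.6 = 0.1515, and contributing 0 is dominant otherwise.
The shares above 0.1515 belong to Omar and Hana, contributing 37 each; the remaining 8 contribute 0. Total contributed: 74.
Ravi keeps 37 and receives 6.6 × 74 × 1/38 = 12.85 from the maintenance fund, for a payoff of 49.85.

49.85 euros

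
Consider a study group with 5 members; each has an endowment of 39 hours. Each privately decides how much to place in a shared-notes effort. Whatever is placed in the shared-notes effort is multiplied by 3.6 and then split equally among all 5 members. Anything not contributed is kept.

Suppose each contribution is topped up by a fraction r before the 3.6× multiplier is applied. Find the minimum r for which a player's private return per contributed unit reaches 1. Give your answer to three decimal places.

With matching at rate r, one contributed unit becomes (1 + r) in the shared-notes effort and returns 3.6 × (1 + r) / 5 to the contributor.
Setting this equal to 1: 1 + r = 5/3.6 = 1.3889.
So the minimum matching rate is r = 1.3889 − 1 = 0.389.

0.389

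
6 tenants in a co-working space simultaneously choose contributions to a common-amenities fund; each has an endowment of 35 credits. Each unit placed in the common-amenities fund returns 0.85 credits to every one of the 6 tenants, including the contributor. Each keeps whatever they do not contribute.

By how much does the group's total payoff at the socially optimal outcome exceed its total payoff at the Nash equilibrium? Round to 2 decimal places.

861.00 credits

The private return per contributed unit is 0.85 < 1, so contributing 0 is dominant for every player. At the Nash equilibrium everyone keeps their 35, and the group total is 6 × 35 = 210.
Each contributed unit returns 5.100 to the group as a whole (0.85 to each of 6 players), which exceeds 1, so the social optimum is full contribution: group total = 5.100 × 210 = 1071.00.
Efficiency loss = 1071.00 − 210 = 861.00.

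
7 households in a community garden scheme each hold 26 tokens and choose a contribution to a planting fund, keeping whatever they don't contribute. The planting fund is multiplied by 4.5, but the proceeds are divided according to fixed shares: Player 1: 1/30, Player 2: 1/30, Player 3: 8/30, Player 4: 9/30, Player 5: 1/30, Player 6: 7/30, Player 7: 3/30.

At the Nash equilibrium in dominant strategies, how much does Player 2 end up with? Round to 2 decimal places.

Each unit j contributes comes back to j as 4.5 × (j's share), so j prefers to contribute only if that share exceeds 1/4.5 = 0.2222; otherwise keeping the unit dominates.
The shares above 0.2222 belong to Player 3, Player 4 and Player 6, contributing 26 each; the remaining 4 contribute 0. Total contributed: 78.
Player 2 keeps 26 and receives 4.5 × 78 × 1/30 = 11.70 from the planting fund, for a payoff of 37.70.

37.70 tokens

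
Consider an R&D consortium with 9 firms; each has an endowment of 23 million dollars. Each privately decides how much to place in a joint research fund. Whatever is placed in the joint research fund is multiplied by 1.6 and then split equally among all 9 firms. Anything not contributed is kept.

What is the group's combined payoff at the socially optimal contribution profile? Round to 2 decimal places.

Each contributed unit returns 1.600 to the group as a whole (0.1778 to each of 9 players), which exceeds 1, so the social optimum is full contribution: group total = 1.600 × 207 = 331.20.

331.20 million dollars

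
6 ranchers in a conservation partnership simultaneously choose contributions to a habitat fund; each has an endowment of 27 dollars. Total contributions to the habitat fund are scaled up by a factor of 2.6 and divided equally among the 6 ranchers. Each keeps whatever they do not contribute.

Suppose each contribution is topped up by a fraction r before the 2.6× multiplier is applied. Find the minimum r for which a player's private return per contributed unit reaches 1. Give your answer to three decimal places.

With matching at rate r, one contributed unit becomes (1 + r) in the habitat fund and returns 2.6 × (1 + r) / 6 to the contributor.
Setting this equal to 1: 1 + r = 6/2.6 = 2.3077.
So the minimum matching rate is r = 2.3077 − 1 = 1.308.

1.308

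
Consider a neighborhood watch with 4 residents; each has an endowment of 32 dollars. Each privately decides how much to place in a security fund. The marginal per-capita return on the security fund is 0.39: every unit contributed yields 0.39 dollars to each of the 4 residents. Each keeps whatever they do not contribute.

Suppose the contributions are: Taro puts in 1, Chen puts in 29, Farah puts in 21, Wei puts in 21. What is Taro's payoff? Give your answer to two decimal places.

59.08 dollars

Total contributed: 1 + 29 + 21 + 21 = 72.
Each receives 0.39 × 72 = 28.08 from the security fund.
Taro keeps 32 − 1 = 31, so Taro's payoff is 31 + 28.08 = 59.08.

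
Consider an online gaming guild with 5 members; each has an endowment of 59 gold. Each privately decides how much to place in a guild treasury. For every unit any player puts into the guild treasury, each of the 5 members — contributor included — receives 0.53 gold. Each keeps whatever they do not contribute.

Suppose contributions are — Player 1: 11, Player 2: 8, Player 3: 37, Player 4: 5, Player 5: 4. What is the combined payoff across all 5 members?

Total contributed: 11 + 8 + 37 + 5 + 4 = 65; total kept: 5 × 59 − 65 = 230.
The guild treasury pays out 0.53 × 5 × 65 = 172.25 in aggregate.
Group total = 230 + 172.25 = 402.25.

402.25 gold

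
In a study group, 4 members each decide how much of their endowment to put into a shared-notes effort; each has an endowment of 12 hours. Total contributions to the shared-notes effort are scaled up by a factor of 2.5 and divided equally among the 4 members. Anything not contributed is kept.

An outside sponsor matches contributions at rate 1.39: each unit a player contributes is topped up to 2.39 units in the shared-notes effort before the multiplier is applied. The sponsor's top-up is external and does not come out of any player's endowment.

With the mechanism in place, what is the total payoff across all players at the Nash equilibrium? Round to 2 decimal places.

The effective private return per unit is now 2.5 × 2.39 / 4 = 1.4938 > 1, so every player's dominant strategy flips to full contribution.
So the Nash equilibrium is full contribution by all 4; the group earns 2.5 × 2.39 × 48 = 286.80.

286.80 hours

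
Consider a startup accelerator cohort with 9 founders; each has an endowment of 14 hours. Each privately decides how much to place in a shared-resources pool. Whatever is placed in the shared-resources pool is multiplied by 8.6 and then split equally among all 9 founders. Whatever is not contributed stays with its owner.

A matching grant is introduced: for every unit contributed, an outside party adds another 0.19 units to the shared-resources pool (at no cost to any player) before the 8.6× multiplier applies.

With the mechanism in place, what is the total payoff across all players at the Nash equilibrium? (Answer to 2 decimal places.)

With the mechanism, a contributed unit returns 8.6 × 1.19 / 9 = 1.1371 per unit of net cost to the contributor — now above 1 — so contributing fully is weakly dominant for every player.
At the Nash equilibrium everyone contributes 14. Group total payoff = 8.6 × 1.19 × 126 = 1289.48.

1289.48 hours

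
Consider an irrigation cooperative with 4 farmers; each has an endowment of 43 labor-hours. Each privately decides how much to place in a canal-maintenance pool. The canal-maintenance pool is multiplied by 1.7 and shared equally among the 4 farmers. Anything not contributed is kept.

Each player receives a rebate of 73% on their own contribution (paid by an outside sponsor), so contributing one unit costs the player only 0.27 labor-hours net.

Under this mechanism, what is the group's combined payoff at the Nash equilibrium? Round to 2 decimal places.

With the mechanism, a contributed unit returns (1.7/4) / 0.27 = 1.5741 per unit of net cost to the contributor — now above 1 — so contributing fully is weakly dominant for every player.
At the Nash equilibrium everyone contributes 43. Group total payoff = 4 × (43 × 0.73 + 1.7 × 43) = 417.96.

417.96 labor-hours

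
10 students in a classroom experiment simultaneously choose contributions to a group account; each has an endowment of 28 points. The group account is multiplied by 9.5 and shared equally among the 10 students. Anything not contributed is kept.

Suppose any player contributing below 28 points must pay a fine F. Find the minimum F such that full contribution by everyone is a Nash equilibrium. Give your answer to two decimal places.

Given the others contribute fully, the best deviation is to contribute 0 (any partial contribution still incurs the fine and gives up units whose private return 0.9500 is below 1).
Deviating from 28 to 0 saves 28 points but forfeits the deviator's share of the drop in the group account: 9.5/10 × 28 = 26.60.
So the deviation gain is 28 − 26.60 = 1.40, and the fine must be at least 1.40 points to wipe it out.

1.40 points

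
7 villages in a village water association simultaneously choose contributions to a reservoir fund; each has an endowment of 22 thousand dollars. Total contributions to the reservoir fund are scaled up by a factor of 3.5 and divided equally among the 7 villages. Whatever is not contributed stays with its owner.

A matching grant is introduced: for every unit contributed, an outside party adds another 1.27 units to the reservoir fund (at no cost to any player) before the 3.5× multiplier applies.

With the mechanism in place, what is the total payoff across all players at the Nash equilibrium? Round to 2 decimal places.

1223.53 thousand dollars

The effective private return per unit is now 3.5 × 2.27 / 7 = 1.1350 > 1, so every player's dominant strategy flips to full contribution.
So the Nash equilibrium is full contribution by all 7; the group earns 3.5 × 2.27 × 154 = 1223.53.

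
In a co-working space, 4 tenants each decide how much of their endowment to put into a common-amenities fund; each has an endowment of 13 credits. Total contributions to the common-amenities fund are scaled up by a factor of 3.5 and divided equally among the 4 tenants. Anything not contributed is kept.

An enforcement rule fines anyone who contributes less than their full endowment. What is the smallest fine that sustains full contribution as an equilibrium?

Given the others contribute fully, the best deviation is to contribute 0 (any partial contribution still incurs the fine and gives up units whose private return 0.8750 is below 1).
Deviating from 13 to 0 saves 13 credits but forfeits the deviator's share of the drop in the common-amenities fund: 3.5/4 × 13 = 11.37.
So the deviation gain is 13 − 11.37 = 1.63, and the fine must be at least 1.63 credits to wipe it out.

1.63 credits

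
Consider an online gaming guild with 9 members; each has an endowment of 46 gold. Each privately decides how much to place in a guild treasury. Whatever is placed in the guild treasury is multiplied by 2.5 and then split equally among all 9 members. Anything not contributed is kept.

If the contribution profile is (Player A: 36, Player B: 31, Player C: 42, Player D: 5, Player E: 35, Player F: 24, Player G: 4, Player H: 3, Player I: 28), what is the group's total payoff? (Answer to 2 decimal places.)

726.00 gold

Total contributed: 36 + 31 + 42 + 5 + 35 + 24 + 4 + 3 + 28 = 208; total kept: 9 × 46 − 208 = 206.
The guild treasury pays out 2.5 × 208 = 520.00 in aggregate.
Group total = 206 + 520.00 = 726.00.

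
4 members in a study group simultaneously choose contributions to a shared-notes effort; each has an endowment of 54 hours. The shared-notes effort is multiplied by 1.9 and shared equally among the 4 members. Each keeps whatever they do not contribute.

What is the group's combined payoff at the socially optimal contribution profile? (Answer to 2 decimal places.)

Each contributed unit returns 1.900 to the group as a whole (0.4750 to each of 4 players), which exceeds 1, so the social optimum is full contribution: group total = 1.900 × 216 = 410.40.

410.40 hours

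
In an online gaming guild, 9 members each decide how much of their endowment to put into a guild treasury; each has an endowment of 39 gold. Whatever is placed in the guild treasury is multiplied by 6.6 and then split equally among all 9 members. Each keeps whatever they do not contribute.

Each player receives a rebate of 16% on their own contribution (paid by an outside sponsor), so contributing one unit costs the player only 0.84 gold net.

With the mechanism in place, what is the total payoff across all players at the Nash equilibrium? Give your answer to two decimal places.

351.00 gold

The effective private return is (6.6/9) / 0.84 = 0.8730, which is still under 1, so the mechanism doesn't change anyone's dominant strategy: zero contribution.
Everyone keeps their endowment and the group total is 9 × 39 = 351.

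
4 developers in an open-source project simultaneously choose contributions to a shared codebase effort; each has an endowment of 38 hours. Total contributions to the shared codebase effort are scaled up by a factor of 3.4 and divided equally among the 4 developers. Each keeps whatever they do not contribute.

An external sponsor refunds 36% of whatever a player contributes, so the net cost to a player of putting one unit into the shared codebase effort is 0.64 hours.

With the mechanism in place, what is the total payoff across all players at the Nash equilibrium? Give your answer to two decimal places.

With the mechanism, a contributed unit returns (3.4/4) / 0.64 = 1.3281 per unit of net cost to the contributor — now above 1 — so contributing fully is weakly dominant for every player.
At the Nash equilibrium everyone contributes 38. Group total payoff = 4 × (38 × 0.36 + 3.4 × 38) = 571.52.

571.52 hours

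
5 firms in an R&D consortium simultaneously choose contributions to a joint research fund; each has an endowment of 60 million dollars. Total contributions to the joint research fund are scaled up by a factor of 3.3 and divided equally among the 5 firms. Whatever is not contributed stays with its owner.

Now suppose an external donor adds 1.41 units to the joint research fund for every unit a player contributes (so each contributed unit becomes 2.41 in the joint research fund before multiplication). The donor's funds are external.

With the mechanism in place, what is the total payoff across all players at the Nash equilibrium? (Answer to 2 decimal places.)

Under the mechanism each unit contributed yields 3.3 × 2.41 / 5 = 1.5906 back to its contributor per unit of net cost, which exceeds 1, making full contribution the dominant choice for everyone.
At the Nash equilibrium everyone contributes 60. Group total payoff = 3.3 × 2.41 × 300 = 2385.90.

2385.90 million dollars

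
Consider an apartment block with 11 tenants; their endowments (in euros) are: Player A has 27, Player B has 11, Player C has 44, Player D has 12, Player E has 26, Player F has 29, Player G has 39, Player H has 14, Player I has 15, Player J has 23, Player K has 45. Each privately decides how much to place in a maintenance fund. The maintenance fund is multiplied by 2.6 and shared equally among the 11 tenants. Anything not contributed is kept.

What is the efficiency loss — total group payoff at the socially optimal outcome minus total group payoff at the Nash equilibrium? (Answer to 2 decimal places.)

The private return per contributed unit is 2.6/11 = 0.2364 < 1 for every player regardless of endowment, so the Nash equilibrium is zero contribution and the group total is Σ E_j = 27 + 11 + 44 + 12 + 26 + 29 + 39 + 14 + 15 + 23 + 45 = 285.
Each contributed unit returns 2.600 to the group, so the social optimum is full contribution by everyone: group total = 2.600 × 285 = 741.00.
Efficiency loss = (2.600 − 1) × 285 = 456.00.

456.00 euros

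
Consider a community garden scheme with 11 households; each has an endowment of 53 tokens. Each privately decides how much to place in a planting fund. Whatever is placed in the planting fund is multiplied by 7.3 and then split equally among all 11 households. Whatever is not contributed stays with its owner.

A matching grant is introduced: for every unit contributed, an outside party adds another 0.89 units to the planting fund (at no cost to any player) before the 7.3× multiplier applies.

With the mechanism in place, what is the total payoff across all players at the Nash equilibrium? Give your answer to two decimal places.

Under the mechanism each unit contributed yields 7.3 × 1.89 / 11 = 1.2543 back to its contributor per unit of net cost, which exceeds 1, making full contribution the dominant choice for everyone.
At the Nash equilibrium everyone contributes 53. Group total payoff = 7.3 × 1.89 × 583 = 8043.65.

8043.65 tokens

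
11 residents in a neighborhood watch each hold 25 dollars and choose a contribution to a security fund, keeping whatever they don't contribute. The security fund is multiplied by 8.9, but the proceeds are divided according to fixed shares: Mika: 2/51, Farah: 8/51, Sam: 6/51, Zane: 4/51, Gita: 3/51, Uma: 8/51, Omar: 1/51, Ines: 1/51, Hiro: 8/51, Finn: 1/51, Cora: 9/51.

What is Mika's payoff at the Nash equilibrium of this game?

68.63 dollars

Each unit j contributes comes back to j as 8.9 × (j's share), so j prefers to contribute only if that share exceeds 1/8.9 = 0.1124; otherwise keeping the unit dominates.
The shares above 0.1124 belong to Farah, Sam, Uma, Hiro and Cora, contributing 25 each; the remaining 6 contribute 0. Total contributed: 125.
Mika keeps 25 and receives 8.9 × 125 × 2/51 = 43.63 from the security fund, for a payoff of 68.63.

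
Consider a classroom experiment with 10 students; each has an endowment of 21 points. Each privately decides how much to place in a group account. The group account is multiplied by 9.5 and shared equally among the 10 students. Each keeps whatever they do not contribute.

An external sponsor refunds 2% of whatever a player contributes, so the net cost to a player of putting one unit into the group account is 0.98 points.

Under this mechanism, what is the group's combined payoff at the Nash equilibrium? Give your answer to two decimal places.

210.00 points

Even with the mechanism, each unit contributed returns only (9.5/10) / 0.98 = 0.9694 per unit of net cost, so contributing nothing is still dominant.
At the Nash equilibrium no one contributes; group total payoff = 10 × 21 = 210.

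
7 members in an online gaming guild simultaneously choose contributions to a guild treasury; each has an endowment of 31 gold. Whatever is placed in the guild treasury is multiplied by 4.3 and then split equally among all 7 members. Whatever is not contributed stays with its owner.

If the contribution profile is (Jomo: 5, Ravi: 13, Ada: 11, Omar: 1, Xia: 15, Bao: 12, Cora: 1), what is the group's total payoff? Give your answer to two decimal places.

408.40 gold

Total contributed: 5 + 13 + 11 + 1 + 15 + 12 + 1 = 58; total kept: 7 × 31 − 58 = 159.
The guild treasury pays out 4.3 × 58 = 249.40 in aggregate.
Group total = 159 + 249.40 = 408.40.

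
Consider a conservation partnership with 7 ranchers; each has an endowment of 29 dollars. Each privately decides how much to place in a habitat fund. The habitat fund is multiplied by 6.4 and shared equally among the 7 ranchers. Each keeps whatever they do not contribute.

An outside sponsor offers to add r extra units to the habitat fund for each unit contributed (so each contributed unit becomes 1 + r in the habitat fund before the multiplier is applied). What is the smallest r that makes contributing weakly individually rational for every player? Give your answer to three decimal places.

0.094

With matching at rate r, one contributed unit becomes (1 + r) in the habitat fund and returns 6.4 × (1 + r) / 7 to the contributor.
Setting this equal to 1: 1 + r = 7/6.4 = 1.0938.
So the minimum matching rate is r = 1.0938 − 1 = 0.094.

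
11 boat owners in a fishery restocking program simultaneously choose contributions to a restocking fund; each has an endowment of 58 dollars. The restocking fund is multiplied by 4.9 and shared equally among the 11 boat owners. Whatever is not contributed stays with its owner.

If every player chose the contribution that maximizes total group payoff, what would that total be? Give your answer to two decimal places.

Each contributed unit returns 4.900 to the group as a whole (0.4455 to each of 11 players), which exceeds 1, so the social optimum is full contribution: group total = 4.900 × 638 = 3126.20.

3126.20 dollars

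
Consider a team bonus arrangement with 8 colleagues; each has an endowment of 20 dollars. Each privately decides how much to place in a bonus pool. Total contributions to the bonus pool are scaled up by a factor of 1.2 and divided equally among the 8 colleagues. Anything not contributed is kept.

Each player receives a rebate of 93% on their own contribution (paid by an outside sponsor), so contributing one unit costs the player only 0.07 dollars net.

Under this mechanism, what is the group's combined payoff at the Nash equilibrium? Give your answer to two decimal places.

340.80 dollars

Under the mechanism each unit contributed yields (1.2/8) / 0.07 = 2.1429 back to its contributor per unit of net cost, which exceeds 1, making full contribution the dominant choice for everyone.
So the Nash equilibrium is full contribution by all 8; the group earns 8 × (20 × 0.93 + 1.2 × 20) = 340.80.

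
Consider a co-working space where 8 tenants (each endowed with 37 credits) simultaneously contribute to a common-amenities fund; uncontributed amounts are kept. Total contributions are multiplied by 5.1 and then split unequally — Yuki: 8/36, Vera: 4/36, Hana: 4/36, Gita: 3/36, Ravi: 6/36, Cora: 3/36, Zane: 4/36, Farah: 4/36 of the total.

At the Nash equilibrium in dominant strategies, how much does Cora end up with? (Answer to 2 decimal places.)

A player with share s gets back 5.1·s per unit contributed, so full contribution is dominant for anyone with s > 1/5.1 = 0.1961 and zero contribution is dominant for anyone below.
Yuki alone (share 8/36) is above the threshold, contributing 37; the remaining 7 contribute 0. Total contributed: 37.
Cora keeps 37 and receives 5.1 × 37 × 3/36 = 15.73 from the common-amenities fund, for a payoff of 52.73.

52.73 credits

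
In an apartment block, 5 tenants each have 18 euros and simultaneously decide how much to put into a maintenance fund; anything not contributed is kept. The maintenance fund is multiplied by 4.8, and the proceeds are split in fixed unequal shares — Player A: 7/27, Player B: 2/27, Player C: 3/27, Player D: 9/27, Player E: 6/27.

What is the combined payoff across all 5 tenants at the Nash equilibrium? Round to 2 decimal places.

Player j's private return per contributed unit is 4.8 × (j's share). Contributing is weakly dominant for j when that share is at least 1/4.8 = 0.2083, and contributing 0 is dominant otherwise.
Player A, Player D and Player E clear that bar, contributing 18 each; the remaining 2 contribute 0. Total contributed: 54.
The maintenance fund pays out 4.8 × 54 = 259.20 in total (split across the unequal shares, but the aggregate is all that matters for the group sum).
The 2 free-riders keep 18 each, adding 36. Group total = 36 + 259.20 = 295.20.

295.20 euros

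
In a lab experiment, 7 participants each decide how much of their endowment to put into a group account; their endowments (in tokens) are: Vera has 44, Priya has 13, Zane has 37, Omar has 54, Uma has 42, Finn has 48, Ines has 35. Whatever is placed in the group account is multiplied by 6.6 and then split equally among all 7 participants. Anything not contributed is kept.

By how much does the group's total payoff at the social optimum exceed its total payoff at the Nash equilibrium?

1528.80 tokens

The private return per contributed unit is 6.6/7 = 0.9429 < 1 for every player regardless of endowment, so the Nash equilibrium is zero contribution and the group total is Σ E_j = 44 + 13 + 37 + 54 + 42 + 48 + 35 = 273.
Each contributed unit returns 6.600 to the group, so the social optimum is full contribution by everyone: group total = 6.600 × 273 = 1801.80.
Efficiency loss = (6.600 − 1) × 273 = 1528.80.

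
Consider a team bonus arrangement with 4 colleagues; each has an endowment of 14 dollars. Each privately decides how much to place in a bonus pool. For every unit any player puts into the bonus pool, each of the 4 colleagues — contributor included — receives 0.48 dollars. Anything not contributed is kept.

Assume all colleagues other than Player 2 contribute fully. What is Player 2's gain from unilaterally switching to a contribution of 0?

7.28 dollars

Switching from a contribution of 14 to 0 lets Player 2 keep an extra 14 dollars, but lowers the bonus pool by 14, which costs Player 2 their own share of that drop: 0.48 × 14 = 6.72.
Net gain = 14 − 6.72 = 7.28. The private return per contributed unit (0.48) is below 1, so free-riding is indeed the best response regardless of what the others do.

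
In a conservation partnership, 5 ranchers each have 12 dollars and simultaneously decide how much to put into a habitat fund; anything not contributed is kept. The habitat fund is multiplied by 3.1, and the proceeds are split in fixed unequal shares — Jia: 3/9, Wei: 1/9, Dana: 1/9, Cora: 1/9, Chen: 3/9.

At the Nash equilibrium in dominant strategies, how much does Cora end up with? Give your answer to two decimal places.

Each unit j contributes comes back to j as 3.1 × (j's share), so j prefers to contribute only if that share exceeds 1/3.1 = 0.3226; otherwise keeping the unit dominates.
Jia and Chen clear that bar, contributing 12 each; the remaining 3 contribute 0. Total contributed: 24.
Cora keeps 12 and receives 3.1 × 24 × 1/9 = 8.27 from the habitat fund, for a payoff of 20.27.

20.27 dollars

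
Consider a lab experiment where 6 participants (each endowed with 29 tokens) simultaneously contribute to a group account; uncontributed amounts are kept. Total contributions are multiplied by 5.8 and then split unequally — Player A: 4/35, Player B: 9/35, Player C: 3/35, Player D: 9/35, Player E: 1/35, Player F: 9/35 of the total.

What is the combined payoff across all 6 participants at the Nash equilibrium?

For player j, contributing a unit is worthwhile iff 5.8 × (j's share) ≥ 1, i.e. iff j's share is at least 0.1724.
Player B, Player D and Player F are above the threshold, contributing 29 each; the remaining 3 contribute 0. Total contributed: 87.
The group account pays out 5.8 × 87 = 504.60 in total (split across the unequal shares, but the aggregate is all that matters for the group sum).
The 3 free-riders keep 29 each, adding 87. Group total = 87 + 504.60 = 591.60.

591.60 tokens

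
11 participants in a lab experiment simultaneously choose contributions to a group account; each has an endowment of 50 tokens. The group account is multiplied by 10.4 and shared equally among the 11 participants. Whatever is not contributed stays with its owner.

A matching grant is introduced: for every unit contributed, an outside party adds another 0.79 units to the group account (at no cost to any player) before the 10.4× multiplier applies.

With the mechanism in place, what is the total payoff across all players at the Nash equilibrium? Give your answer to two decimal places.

10238.80 tokens

With the mechanism, a contributed unit returns 10.4 × 1.79 / 11 = 1.6924 per unit of net cost to the contributor — now above 1 — so contributing fully is weakly dominant for every player.
So the Nash equilibrium is full contribution by all 11; the group earns 10.4 × 1.79 × 550 = 10238.80.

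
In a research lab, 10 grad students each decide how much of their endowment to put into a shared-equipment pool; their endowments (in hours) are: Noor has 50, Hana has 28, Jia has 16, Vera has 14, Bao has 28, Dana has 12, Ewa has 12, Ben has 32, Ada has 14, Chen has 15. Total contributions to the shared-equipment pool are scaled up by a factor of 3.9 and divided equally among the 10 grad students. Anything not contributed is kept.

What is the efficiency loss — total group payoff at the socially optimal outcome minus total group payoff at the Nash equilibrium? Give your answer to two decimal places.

640.90 hours

The private return per contributed unit is 3.9/10 = 0.3900 < 1 for every player regardless of endowment, so the Nash equilibrium is zero contribution and the group total is Σ E_j = 50 + 28 + 16 + 14 + 28 + 12 + 12 + 32 + 14 + 15 = 221.
Each contributed unit returns 3.900 to the group, so the social optimum is full contribution by everyone: group total = 3.900 × 221 = 861.90.
Efficiency loss = (3.900 − 1) × 221 = 640.90.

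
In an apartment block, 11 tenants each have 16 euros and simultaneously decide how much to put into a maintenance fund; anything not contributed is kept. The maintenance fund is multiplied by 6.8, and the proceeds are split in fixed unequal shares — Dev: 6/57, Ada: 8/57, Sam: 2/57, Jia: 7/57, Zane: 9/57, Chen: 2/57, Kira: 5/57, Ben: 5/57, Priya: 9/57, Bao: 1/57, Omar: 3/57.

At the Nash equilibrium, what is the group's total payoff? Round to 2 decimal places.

A player with share s gets back 6.8·s per unit contributed, so full contribution is dominant for anyone with s > 1/6.8 = 0.1471 and zero contribution is dominant for anyone below.
Zane and Priya clear that bar, contributing 16 each; the remaining 9 contribute 0. Total contributed: 32.
The maintenance fund pays out 6.8 × 32 = 217.60 in total (split across the unequal shares, but the aggregate is all that matters for the group sum).
The 9 free-riders keep 16 each, adding 144. Group total = 144 + 217.60 = 361.60.

361.60 euros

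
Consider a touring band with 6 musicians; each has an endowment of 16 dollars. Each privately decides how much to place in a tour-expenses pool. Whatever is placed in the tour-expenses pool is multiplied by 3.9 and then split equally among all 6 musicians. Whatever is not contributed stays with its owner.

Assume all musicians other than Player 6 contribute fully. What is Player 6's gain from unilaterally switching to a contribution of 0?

Switching from a contribution of 16 to 0 lets Player 6 keep an extra 16 dollars, but lowers the tour-expenses pool by 16, which costs Player 6 their own share of that drop: 3.9/6 × 16 = 10.40.
Net gain = 16 − 10.40 = 5.60. The private return per contributed unit (0.6500) is below 1, so free-riding is indeed the best response regardless of what the others do.

5.60 dollars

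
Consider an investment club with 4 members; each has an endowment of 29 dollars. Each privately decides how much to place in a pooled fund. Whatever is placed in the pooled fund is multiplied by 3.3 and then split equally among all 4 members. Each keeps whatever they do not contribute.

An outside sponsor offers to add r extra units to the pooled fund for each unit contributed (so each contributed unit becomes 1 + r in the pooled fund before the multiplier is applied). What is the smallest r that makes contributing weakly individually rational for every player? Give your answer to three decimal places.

0.212

With matching at rate r, one contributed unit becomes (1 + r) in the pooled fund and returns 3.3 × (1 + r) / 4 to the contributor.
Setting this equal to 1: 1 + r = 4/3.3 = 1.2121.
So the minimum matching rate is r = 1.2121 − 1 = 0.212.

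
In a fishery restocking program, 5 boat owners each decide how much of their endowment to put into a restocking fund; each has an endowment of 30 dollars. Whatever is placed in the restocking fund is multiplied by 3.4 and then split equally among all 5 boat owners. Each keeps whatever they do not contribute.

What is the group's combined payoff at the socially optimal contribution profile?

Each contributed unit returns 3.400 to the group as a whole (0.6800 to each of 5 players), which exceeds 1, so the social optimum is full contribution: group total = 3.400 × 150 = 510.00.

510.00 dollars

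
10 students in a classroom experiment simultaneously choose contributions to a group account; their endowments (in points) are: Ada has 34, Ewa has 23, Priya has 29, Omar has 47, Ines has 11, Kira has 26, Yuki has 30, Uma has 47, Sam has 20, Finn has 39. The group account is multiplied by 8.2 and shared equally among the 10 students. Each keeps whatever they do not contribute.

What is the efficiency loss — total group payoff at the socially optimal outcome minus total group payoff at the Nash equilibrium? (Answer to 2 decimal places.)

2203.20 points

The private return per contributed unit is 8.2/10 = 0.8200 < 1 for every player regardless of endowment, so the Nash equilibrium is zero contribution and the group total is Σ E_j = 34 + 23 + 29 + 47 + 11 + 26 + 30 + 47 + 20 + 39 = 306.
Each contributed unit returns 8.200 to the group, so the social optimum is full contribution by everyone: group total = 8.200 × 306 = 2509.20.
Efficiency loss = (8.200 − 1) × 306 = 2203.20.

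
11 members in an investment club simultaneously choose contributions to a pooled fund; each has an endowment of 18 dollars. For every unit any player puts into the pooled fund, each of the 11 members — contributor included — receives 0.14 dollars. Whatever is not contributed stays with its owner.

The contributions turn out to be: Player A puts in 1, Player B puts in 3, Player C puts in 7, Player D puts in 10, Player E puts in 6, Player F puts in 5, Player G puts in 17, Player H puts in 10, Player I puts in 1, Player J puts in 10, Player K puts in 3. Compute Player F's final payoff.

Total contributed: 1 + 3 + 7 + 10 + 6 + 5 + 17 + 10 + 1 + 10 + 3 = 73.
Each receives 0.14 × 73 = 10.22 from the pooled fund.
Player F keeps 18 − 5 = 13, so Player F's payoff is 13 + 10.22 = 23.22.

23.22 dollars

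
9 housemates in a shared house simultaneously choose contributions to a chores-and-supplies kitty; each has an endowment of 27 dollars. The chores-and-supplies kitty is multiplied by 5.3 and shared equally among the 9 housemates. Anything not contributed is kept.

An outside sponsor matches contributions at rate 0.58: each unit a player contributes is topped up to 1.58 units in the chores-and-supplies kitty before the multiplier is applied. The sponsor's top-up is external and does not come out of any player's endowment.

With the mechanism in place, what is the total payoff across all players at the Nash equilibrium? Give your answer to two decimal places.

243.00 dollars

Even with the mechanism, each unit contributed returns only 5.3 × 1.58 / 9 = 0.9304 per unit of net cost, so contributing nothing is still dominant.
Everyone keeps their endowment and the group total is 9 × 27 = 243.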